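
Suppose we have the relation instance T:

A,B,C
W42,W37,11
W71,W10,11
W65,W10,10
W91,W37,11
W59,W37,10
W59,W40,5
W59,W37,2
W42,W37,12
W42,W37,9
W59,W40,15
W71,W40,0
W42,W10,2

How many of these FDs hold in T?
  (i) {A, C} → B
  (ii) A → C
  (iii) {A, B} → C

1

(i) {A, C} → B: every LHS value maps to a single RHS value — holds.
(ii) A → C: A=W42: 4 rows → C takes values {11, 12, 9, 2} — violation; A=W71: 2 rows → C takes values {11, 0} — violation; A=W59: 4 rows → C takes values {10, 5, 2, 15} — violation — fails.
(iii) {A, B} → C: (A=W42, B=W37): 3 rows → C takes values {11, 12, 9} — violation; (A=W59, B=W37): 2 rows → C takes values {10, 2} — violation; (A=W59, B=W40): 2 rows → C takes values {5, 15} — violation — fails.
1 of the 3 dependencies holds.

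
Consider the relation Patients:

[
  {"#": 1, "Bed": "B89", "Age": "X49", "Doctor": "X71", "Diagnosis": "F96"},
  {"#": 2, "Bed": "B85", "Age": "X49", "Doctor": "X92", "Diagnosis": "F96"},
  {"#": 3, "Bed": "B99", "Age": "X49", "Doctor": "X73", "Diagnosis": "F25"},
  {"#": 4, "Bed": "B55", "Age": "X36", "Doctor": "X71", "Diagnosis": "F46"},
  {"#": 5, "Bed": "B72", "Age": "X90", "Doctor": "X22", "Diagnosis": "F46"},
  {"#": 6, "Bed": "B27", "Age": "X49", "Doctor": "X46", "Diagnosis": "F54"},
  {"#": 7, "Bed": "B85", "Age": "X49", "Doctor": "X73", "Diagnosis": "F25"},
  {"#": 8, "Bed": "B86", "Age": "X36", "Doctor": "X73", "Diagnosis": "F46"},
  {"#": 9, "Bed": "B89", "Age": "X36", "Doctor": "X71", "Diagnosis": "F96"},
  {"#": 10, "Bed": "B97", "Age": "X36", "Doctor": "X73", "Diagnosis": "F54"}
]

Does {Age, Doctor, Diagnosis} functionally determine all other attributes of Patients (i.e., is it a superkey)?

Rows 3 and 7 have the same {Age, Doctor, Diagnosis} value (Age=X49, Doctor=X73, Diagnosis=F25) but are distinct tuples, so {Age, Doctor, Diagnosis} does not determine every attribute — not a superkey.

No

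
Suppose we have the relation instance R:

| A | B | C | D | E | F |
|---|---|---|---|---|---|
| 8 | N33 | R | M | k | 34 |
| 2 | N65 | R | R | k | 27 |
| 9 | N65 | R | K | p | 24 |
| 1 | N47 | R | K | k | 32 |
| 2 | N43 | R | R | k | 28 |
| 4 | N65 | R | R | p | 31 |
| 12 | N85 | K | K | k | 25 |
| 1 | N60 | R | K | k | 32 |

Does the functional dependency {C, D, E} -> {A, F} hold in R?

No

(C=R, D=M, E=k): 1 row → {A,F} = (8, 34) ✓
(C=R, D=R, E=k): 2 rows → {A,F} takes values {(2, 27), (2, 28)} — violation
(C=R, D=K, E=p): 1 row → {A,F} = (9, 24) ✓
(C=R, D=K, E=k): 2 rows → {A,F} = (1, 32), (1, 32) ✓
(C=R, D=R, E=p): 1 row → {A,F} = (4, 31) ✓
(C=K, D=K, E=k): 1 row → {A,F} = (12, 25) ✓
Two rows agree on {C, D, E} but differ on {A, F}, so {C, D, E} -> {A, F} does not hold.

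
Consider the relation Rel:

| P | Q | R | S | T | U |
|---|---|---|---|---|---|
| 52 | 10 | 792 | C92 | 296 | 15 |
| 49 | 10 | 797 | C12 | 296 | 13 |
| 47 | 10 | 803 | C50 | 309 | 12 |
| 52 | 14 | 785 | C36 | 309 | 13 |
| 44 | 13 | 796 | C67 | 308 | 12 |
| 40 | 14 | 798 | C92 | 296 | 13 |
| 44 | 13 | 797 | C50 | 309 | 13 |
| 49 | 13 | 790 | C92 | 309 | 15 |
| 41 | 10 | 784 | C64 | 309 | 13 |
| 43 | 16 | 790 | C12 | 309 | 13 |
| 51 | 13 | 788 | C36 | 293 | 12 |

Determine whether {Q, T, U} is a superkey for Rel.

Yes

All 11 rows have distinct {Q, T, U} values, so {Q, T, U} → (all attributes) holds and {Q, T, U} is a superkey.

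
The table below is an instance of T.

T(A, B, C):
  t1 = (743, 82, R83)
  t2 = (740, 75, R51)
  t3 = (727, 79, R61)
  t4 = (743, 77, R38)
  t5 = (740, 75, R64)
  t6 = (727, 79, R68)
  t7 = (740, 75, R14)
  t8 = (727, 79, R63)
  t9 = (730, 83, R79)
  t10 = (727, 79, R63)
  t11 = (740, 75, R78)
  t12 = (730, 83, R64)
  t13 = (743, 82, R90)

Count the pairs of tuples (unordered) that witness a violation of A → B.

A=743: violating pairs (1,4), (4,13) — 2 pairs.
A=740: all 4 rows agree on B — 0 pairs.
A=727: all 4 rows agree on B — 0 pairs.
A=730: all 2 rows agree on B — 0 pairs.

2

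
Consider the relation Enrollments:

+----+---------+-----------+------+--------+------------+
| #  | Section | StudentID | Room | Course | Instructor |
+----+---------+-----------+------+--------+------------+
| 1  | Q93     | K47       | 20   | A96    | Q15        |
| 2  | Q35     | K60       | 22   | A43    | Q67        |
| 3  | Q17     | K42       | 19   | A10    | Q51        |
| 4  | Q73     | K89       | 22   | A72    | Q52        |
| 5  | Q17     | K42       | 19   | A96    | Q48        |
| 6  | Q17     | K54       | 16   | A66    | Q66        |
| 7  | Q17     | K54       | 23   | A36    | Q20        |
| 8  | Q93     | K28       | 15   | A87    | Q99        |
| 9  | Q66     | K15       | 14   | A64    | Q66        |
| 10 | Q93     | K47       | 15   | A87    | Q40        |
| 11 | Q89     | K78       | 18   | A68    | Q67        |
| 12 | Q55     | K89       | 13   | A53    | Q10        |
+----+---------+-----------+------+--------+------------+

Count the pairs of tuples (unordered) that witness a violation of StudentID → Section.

1

StudentID=K47: all 2 rows agree on Section — 0 pairs.
StudentID=K42: all 2 rows agree on Section — 0 pairs.
StudentID=K89: violating pairs (4,12) — 1 pair.
StudentID=K54: all 2 rows agree on Section — 0 pairs.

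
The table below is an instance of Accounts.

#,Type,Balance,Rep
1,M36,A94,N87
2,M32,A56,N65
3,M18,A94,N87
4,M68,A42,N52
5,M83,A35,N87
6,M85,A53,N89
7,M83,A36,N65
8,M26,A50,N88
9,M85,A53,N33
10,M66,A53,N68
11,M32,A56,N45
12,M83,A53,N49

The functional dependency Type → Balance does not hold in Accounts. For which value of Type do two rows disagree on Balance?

M83

Type=M36: row 1 → Balance = A94 ✓
Type=M32: rows 2, 11 → Balance = A56, A56 ✓
Type=M18: row 3 → Balance = A94 ✓
Type=M68: row 4 → Balance = A42 ✓
Type=M83: rows 5, 7, 12 → Balance takes values {A35, A36, A53} — violation
Type=M85: rows 6, 9 → Balance = A53, A53 ✓
Type=M26: row 8 → Balance = A50 ✓
Type=M66: row 10 → Balance = A53 ✓
The only Type value with inconsistent Balance is Type=M83.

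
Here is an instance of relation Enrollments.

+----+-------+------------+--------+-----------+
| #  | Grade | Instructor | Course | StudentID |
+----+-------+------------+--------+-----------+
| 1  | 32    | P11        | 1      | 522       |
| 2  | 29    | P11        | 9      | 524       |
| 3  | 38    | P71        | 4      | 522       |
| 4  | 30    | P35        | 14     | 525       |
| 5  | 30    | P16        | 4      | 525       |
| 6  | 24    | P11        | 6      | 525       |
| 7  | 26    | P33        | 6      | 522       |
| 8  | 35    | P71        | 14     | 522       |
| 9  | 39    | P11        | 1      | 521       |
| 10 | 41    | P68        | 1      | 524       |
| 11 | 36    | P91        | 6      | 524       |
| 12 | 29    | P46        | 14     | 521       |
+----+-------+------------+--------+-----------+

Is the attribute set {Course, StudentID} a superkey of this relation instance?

All 12 rows have distinct {Course, StudentID} values, so {Course, StudentID} → (all attributes) holds and {Course, StudentID} is a superkey.

Yes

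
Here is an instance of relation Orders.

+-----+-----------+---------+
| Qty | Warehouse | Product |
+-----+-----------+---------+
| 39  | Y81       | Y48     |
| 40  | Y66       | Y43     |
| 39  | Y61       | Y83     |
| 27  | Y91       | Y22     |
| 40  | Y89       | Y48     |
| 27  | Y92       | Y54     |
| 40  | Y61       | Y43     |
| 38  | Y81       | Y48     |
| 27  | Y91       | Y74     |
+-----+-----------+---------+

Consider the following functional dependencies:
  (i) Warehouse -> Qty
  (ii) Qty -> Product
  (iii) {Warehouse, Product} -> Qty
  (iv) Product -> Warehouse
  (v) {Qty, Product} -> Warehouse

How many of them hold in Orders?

0

(i) Warehouse -> Qty: Warehouse=Y81: 2 rows → Qty takes values {39, 38} — violation; Warehouse=Y61: 2 rows → Qty takes values {39, 40} — violation — fails.
(ii) Qty -> Product: Qty=39: 2 rows → Product takes values {Y48, Y83} — violation; Qty=40: 3 rows → Product takes values {Y43, Y48} — violation; Qty=27: 3 rows → Product takes values {Y22, Y54, Y74} — violation — fails.
(iii) {Warehouse, Product} -> Qty: (Warehouse=Y81, Product=Y48): 2 rows → Qty takes values {39, 38} — violation — fails.
(iv) Product -> Warehouse: Product=Y48: 3 rows → Warehouse takes values {Y81, Y89} — violation; Product=Y43: 2 rows → Warehouse takes values {Y66, Y61} — violation — fails.
(v) {Qty, Product} -> Warehouse: (Qty=40, Product=Y43): 2 rows → Warehouse takes values {Y66, Y61} — violation — fails.
None of the 5 dependencies hold.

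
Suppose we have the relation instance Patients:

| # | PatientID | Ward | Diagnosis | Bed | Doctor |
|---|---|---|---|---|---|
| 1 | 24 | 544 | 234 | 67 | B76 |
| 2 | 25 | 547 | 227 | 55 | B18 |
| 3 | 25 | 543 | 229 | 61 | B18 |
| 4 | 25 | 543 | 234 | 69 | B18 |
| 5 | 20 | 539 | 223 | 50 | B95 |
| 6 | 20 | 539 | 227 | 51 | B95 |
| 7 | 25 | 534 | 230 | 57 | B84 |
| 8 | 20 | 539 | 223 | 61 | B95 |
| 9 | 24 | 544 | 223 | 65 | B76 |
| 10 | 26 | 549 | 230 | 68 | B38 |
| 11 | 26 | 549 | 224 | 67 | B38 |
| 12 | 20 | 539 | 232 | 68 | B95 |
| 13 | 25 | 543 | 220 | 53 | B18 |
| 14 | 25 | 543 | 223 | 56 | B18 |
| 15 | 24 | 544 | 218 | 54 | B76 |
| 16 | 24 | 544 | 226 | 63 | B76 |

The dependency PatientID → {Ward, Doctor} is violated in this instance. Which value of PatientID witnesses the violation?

PatientID=24: rows 1, 9, 15, 16 → {Ward,Doctor} = (544, B76), (544, B76), (544, B76), (544, B76) ✓
PatientID=25: rows 2, 3, 4, 7, 13, 14 → {Ward,Doctor} takes values {(547, B18), (543, B18), (534, B84)} — violation
PatientID=20: rows 5, 6, 8, 12 → {Ward,Doctor} = (539, B95), (539, B95), (539, B95), (539, B95) ✓
PatientID=26: rows 10, 11 → {Ward,Doctor} = (549, B38), (549, B38) ✓
The only PatientID value with inconsistent RHS is PatientID=25.

25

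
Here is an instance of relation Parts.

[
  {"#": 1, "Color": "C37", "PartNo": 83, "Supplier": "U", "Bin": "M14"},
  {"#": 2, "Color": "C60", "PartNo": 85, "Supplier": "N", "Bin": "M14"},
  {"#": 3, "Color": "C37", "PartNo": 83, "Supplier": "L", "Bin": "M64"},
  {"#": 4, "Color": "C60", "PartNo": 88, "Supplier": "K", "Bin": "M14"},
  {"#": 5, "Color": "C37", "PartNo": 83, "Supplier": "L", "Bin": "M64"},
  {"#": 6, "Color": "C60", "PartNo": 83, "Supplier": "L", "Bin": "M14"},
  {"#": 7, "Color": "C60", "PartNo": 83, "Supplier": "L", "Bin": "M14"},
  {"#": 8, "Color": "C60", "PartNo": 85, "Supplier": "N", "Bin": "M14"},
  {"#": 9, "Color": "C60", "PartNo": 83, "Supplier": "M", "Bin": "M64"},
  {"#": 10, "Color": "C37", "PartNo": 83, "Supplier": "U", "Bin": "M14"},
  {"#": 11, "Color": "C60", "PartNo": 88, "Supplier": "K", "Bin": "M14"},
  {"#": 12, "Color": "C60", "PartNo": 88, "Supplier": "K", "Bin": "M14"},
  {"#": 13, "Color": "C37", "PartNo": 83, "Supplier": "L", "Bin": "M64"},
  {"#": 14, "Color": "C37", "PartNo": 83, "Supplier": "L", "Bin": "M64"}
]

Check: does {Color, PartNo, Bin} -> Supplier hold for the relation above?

Yes

(Color=C37, PartNo=83, Bin=M14): rows 1, 10 → Supplier = U, U ✓
(Color=C60, PartNo=85, Bin=M14): rows 2, 8 → Supplier = N, N ✓
(Color=C37, PartNo=83, Bin=M64): rows 3, 5, 13, 14 → Supplier = L, L, L, L ✓
(Color=C60, PartNo=88, Bin=M14): rows 4, 11, 12 → Supplier = K, K, K ✓
(Color=C60, PartNo=83, Bin=M14): rows 6, 7 → Supplier = L, L ✓
(Color=C60, PartNo=83, Bin=M64): row 9 → Supplier = M ✓
Every {Color, PartNo, Bin} value is associated with a single Supplier value, so {Color, PartNo, Bin} -> Supplier holds.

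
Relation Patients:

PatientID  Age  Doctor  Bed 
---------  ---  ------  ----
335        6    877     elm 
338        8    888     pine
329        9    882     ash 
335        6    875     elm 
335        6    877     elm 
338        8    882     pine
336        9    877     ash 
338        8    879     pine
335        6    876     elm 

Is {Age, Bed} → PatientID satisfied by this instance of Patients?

(Age=6, Bed=elm): 4 rows → PatientID = 335, 335, 335, 335 ✓
(Age=8, Bed=pine): 3 rows → PatientID = 338, 338, 338 ✓
(Age=9, Bed=ash): 2 rows → PatientID takes values {329, 336} — violation
Two rows agree on {Age, Bed} but differ on PatientID, so {Age, Bed} → PatientID does not hold.

No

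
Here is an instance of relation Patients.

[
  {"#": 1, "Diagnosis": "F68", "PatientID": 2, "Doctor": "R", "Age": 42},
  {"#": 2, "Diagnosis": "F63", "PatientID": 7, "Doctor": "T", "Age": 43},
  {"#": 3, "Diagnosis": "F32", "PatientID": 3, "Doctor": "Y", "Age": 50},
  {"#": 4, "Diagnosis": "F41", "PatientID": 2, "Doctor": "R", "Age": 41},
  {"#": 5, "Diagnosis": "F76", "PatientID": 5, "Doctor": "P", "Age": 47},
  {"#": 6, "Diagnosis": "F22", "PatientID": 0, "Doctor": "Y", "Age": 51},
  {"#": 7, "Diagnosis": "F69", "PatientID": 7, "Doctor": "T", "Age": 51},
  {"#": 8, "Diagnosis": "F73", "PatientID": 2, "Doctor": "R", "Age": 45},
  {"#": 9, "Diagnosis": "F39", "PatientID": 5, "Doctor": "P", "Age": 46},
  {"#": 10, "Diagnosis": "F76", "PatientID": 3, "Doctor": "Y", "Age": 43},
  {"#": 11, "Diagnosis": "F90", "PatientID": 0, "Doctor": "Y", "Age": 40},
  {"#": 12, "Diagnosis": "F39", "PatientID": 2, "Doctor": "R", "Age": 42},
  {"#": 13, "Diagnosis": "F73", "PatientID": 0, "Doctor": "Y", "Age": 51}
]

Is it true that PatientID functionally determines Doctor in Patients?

Yes

PatientID=2: rows 1, 4, 8, 12 → Doctor = R, R, R, R ✓
PatientID=7: rows 2, 7 → Doctor = T, T ✓
PatientID=3: rows 3, 10 → Doctor = Y, Y ✓
PatientID=5: rows 5, 9 → Doctor = P, P ✓
PatientID=0: rows 6, 11, 13 → Doctor = Y, Y, Y ✓
Every PatientID value is associated with a single Doctor value, so PatientID → Doctor holds.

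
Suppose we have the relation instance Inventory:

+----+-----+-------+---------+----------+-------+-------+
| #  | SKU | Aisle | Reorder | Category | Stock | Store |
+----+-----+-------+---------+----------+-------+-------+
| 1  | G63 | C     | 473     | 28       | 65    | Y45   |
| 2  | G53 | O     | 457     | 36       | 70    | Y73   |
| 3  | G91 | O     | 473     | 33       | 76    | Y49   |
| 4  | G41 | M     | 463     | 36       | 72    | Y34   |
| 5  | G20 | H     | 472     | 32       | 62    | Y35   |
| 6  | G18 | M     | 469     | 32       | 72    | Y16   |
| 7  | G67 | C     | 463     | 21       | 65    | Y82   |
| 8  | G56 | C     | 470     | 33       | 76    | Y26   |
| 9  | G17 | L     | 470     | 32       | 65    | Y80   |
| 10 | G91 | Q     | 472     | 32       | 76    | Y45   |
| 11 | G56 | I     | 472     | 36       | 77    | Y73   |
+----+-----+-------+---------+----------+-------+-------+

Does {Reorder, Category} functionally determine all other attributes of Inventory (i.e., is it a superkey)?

Rows 5 and 10 have the same {Reorder, Category} value (Reorder=472, Category=32) but are distinct tuples, so {Reorder, Category} does not determine every attribute — not a superkey.

No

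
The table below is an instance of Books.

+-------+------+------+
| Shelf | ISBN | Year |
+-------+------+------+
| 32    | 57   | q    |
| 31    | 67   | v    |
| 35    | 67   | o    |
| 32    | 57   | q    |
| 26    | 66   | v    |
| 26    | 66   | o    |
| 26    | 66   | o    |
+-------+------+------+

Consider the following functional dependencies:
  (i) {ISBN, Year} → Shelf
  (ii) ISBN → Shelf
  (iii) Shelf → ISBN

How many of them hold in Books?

2

(i) {ISBN, Year} → Shelf: every LHS value maps to a single RHS value — holds.
(ii) ISBN → Shelf: ISBN=67: 2 rows → Shelf takes values {31, 35} — violation — fails.
(iii) Shelf → ISBN: every LHS value maps to a single RHS value — holds.
2 of the 3 dependencies hold.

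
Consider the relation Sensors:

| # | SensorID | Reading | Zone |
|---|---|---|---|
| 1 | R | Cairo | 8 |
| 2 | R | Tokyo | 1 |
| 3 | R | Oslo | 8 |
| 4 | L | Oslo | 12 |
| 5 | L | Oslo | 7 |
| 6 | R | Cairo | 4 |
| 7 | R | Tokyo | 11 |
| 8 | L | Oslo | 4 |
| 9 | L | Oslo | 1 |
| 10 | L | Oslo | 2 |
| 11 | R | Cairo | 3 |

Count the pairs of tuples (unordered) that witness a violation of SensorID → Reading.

11

SensorID=R: violating pairs (1,2), (1,3), (1,7), (2,3), (2,6), (2,11), (3,6), (3,7), (3,11), (6,7), (7,11) — 11 pairs.
SensorID=L: all 5 rows agree on Reading — 0 pairs.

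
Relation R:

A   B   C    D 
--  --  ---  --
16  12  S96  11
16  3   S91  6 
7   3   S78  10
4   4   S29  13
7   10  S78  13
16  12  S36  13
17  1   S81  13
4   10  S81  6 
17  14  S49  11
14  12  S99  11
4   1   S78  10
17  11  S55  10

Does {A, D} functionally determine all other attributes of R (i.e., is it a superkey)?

All 12 rows have distinct {A, D} values, so {A, D} → (all attributes) holds and {A, D} is a superkey.

Yes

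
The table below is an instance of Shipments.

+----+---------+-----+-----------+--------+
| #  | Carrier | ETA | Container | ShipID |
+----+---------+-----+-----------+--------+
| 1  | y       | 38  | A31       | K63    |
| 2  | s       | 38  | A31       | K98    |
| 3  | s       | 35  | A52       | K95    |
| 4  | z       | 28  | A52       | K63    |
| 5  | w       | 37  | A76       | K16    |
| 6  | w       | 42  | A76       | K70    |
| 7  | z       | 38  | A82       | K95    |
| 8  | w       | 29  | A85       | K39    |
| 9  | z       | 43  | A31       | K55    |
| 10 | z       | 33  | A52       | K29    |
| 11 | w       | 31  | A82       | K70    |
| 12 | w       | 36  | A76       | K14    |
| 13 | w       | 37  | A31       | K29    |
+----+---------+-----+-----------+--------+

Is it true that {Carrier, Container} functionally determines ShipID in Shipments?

No

(Carrier=y, Container=A31): row 1 → ShipID = K63 ✓
(Carrier=s, Container=A31): row 2 → ShipID = K98 ✓
(Carrier=s, Container=A52): row 3 → ShipID = K95 ✓
(Carrier=z, Container=A52): rows 4, 10 → ShipID takes values {K63, K29} — violation
(Carrier=w, Container=A76): rows 5, 6, 12 → ShipID takes values {K16, K70, K14} — violation
(Carrier=z, Container=A82): row 7 → ShipID = K95 ✓
(Carrier=w, Container=A85): row 8 → ShipID = K39 ✓
(Carrier=z, Container=A31): row 9 → ShipID = K55 ✓
(Carrier=w, Container=A82): row 11 → ShipID = K70 ✓
(Carrier=w, Container=A31): row 13 → ShipID = K29 ✓
Two rows agree on {Carrier, Container} but differ on ShipID, so {Carrier, Container} → ShipID does not hold.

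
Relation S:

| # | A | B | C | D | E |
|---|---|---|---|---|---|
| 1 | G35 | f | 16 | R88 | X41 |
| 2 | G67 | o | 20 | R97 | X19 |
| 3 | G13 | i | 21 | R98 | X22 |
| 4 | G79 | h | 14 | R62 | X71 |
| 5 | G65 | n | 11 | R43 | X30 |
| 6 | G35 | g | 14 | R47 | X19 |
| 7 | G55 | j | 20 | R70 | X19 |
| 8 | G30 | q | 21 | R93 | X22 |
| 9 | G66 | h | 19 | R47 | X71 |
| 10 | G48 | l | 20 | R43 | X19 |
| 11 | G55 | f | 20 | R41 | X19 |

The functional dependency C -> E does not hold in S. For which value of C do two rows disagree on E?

C=16: row 1 → E = X41 ✓
C=20: rows 2, 7, 10, 11 → E = X19, X19, X19, X19 ✓
C=21: rows 3, 8 → E = X22, X22 ✓
C=14: rows 4, 6 → E takes values {X71, X19} — violation
C=11: row 5 → E = X30 ✓
C=19: row 9 → E = X71 ✓
The only C value with inconsistent E is C=14.

14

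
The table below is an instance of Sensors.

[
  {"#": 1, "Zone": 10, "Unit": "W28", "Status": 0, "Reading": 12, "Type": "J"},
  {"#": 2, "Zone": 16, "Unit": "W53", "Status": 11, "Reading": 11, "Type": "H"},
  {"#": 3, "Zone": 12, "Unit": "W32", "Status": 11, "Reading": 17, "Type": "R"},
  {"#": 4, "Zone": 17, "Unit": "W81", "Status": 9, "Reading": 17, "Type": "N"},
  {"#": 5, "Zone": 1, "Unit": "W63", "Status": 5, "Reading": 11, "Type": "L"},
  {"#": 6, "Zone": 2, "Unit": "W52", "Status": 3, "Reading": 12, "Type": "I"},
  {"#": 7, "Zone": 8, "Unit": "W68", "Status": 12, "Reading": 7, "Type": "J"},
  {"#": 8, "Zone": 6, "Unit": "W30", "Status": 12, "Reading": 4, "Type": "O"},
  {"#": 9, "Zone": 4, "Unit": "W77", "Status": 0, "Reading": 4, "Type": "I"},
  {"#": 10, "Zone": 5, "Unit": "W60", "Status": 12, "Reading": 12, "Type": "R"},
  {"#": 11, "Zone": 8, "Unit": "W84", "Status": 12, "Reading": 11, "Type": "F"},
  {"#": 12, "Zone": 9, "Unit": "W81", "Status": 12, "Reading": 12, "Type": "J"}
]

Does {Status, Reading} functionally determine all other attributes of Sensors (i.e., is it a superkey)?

No

Rows 10 and 12 have the same {Status, Reading} value (Status=12, Reading=12) but are distinct tuples, so {Status, Reading} does not determine every attribute — not a superkey.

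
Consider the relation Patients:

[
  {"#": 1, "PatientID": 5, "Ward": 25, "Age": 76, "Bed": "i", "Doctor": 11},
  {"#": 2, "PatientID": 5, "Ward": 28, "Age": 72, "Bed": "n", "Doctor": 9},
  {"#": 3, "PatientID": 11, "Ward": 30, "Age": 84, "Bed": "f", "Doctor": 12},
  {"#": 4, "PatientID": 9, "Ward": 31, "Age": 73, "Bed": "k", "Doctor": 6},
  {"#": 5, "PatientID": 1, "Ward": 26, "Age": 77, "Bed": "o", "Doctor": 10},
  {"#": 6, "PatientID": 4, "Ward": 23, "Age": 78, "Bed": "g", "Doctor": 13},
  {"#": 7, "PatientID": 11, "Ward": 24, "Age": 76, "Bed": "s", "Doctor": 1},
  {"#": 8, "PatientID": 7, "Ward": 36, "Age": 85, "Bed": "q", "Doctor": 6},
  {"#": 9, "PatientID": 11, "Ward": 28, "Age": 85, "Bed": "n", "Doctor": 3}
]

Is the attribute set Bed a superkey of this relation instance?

Rows 2 and 9 have the same Bed value Bed=n but are distinct tuples, so Bed does not determine every attribute — not a superkey.

No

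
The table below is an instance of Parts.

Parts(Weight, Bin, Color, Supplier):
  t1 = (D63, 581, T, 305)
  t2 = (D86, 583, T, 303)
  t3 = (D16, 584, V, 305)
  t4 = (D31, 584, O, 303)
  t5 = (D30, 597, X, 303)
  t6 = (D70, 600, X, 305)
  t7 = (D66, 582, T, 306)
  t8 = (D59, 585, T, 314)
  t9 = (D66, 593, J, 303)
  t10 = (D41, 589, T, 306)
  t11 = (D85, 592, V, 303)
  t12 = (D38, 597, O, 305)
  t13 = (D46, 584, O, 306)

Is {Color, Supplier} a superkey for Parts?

Rows 7 and 10 have the same {Color, Supplier} value (Color=T, Supplier=306) but are distinct tuples, so {Color, Supplier} does not determine every attribute — not a superkey.

No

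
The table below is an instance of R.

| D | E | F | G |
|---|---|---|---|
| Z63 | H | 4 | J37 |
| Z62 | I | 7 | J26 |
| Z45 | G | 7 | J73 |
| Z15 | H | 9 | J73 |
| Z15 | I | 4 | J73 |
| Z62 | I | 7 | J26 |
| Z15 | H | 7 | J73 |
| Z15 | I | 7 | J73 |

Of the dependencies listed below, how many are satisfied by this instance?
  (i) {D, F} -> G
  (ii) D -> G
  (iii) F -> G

2

(i) {D, F} -> G: every LHS value maps to a single RHS value — holds.
(ii) D -> G: every LHS value maps to a single RHS value — holds.
(iii) F -> G: F=4: 2 rows → G takes values {J37, J73} — violation; F=7: 5 rows → G takes values {J26, J73} — violation — fails.
2 of the 3 dependencies hold.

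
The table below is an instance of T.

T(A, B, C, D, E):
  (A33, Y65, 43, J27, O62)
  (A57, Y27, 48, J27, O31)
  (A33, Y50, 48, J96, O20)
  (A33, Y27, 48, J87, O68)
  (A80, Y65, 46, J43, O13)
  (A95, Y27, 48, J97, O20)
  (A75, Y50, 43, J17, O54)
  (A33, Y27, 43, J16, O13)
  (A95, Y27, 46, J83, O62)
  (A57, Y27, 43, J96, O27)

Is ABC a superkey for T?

Yes

All 10 rows have distinct ABC values, so ABC → (all attributes) holds and ABC is a superkey.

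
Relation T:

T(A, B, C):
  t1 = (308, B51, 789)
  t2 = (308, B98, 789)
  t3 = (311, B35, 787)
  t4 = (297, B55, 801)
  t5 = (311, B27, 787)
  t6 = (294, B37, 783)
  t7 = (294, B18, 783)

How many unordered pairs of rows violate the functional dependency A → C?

0

A=308: all 2 rows agree on C — 0 pairs.
A=311: all 2 rows agree on C — 0 pairs.
A=294: all 2 rows agree on C — 0 pairs.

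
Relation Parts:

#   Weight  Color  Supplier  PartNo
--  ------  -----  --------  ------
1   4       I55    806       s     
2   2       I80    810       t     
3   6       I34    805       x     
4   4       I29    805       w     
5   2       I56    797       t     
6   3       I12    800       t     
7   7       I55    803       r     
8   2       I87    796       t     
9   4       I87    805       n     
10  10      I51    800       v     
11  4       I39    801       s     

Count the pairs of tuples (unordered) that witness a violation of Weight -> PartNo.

5

Weight=4: violating pairs (1,4), (1,9), (4,9), (4,11), (9,11) — 5 pairs.
Weight=2: all 3 rows agree on PartNo — 0 pairs.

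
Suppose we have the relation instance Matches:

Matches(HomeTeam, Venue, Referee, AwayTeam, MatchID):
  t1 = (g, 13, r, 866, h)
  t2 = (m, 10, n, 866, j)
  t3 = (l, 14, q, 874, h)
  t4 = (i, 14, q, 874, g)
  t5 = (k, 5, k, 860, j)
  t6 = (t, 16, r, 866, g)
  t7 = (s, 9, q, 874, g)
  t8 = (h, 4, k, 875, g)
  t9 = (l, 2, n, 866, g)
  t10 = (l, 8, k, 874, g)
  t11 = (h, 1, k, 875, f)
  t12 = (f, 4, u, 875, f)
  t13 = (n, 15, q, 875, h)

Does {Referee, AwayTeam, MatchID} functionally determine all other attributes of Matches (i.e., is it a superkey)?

No

Rows 4 and 7 have the same {Referee, AwayTeam, MatchID} value (Referee=q, AwayTeam=874, MatchID=g) but are distinct tuples, so {Referee, AwayTeam, MatchID} does not determine every attribute — not a superkey.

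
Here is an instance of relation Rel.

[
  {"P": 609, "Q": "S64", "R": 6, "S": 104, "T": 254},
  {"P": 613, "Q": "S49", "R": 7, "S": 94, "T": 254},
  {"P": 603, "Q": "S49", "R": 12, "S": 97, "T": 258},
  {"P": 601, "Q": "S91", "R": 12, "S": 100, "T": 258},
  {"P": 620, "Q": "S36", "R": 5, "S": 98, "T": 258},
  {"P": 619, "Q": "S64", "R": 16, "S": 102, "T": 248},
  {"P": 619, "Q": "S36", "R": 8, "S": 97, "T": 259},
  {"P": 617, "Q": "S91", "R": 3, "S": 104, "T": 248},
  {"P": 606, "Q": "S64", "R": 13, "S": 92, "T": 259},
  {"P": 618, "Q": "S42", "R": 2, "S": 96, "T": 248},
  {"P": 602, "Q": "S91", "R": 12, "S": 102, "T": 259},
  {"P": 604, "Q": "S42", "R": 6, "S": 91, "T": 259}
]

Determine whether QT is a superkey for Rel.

Yes

All 12 rows have distinct QT values, so QT → (all attributes) holds and QT is a superkey.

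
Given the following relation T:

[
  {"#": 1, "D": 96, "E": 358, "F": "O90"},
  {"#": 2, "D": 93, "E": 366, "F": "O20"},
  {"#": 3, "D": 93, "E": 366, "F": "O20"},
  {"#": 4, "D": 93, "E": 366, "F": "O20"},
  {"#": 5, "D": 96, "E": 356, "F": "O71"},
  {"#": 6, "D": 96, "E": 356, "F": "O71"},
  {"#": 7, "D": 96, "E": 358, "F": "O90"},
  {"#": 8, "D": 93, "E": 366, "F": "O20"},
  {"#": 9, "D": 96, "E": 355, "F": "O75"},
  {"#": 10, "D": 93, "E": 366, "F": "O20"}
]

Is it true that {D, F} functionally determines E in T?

(D=96, F=O90): rows 1, 7 → E = 358, 358 ✓
(D=93, F=O20): rows 2, 3, 4, 8, 10 → E = 366, 366, 366, 366, 366 ✓
(D=96, F=O71): rows 5, 6 → E = 356, 356 ✓
(D=96, F=O75): row 9 → E = 355 ✓
Every {D, F} value is associated with a single E value, so {D, F} -> E holds.

Yes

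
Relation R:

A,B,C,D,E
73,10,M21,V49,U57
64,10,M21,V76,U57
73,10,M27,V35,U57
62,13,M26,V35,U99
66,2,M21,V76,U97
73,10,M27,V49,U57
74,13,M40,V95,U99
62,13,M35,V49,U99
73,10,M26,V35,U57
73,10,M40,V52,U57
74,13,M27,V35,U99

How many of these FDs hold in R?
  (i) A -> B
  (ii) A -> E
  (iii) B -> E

3

(i) A -> B: every LHS value maps to a single RHS value — holds.
(ii) A -> E: every LHS value maps to a single RHS value — holds.
(iii) B -> E: every LHS value maps to a single RHS value — holds.
3 of the 3 dependencies hold.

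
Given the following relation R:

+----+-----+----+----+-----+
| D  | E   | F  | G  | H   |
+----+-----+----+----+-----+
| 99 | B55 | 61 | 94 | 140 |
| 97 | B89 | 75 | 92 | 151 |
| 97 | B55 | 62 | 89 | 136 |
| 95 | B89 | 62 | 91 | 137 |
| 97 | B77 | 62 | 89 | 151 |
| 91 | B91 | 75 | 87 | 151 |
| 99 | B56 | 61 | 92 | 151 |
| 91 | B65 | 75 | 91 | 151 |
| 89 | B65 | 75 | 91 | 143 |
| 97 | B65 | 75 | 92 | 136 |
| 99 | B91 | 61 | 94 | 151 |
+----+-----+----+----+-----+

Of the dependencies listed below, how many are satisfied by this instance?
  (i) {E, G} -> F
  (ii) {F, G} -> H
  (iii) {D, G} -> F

(i) {E, G} -> F: every LHS value maps to a single RHS value — holds.
(ii) {F, G} -> H: (F=61, G=94): 2 rows → H takes values {140, 151} — violation; (F=75, G=92): 2 rows → H takes values {151, 136} — violation; (F=62, G=89): 2 rows → H takes values {136, 151} — violation; (F=75, G=91): 2 rows → H takes values {151, 143} — violation — fails.
(iii) {D, G} -> F: every LHS value maps to a single RHS value — holds.
2 of the 3 dependencies hold.

2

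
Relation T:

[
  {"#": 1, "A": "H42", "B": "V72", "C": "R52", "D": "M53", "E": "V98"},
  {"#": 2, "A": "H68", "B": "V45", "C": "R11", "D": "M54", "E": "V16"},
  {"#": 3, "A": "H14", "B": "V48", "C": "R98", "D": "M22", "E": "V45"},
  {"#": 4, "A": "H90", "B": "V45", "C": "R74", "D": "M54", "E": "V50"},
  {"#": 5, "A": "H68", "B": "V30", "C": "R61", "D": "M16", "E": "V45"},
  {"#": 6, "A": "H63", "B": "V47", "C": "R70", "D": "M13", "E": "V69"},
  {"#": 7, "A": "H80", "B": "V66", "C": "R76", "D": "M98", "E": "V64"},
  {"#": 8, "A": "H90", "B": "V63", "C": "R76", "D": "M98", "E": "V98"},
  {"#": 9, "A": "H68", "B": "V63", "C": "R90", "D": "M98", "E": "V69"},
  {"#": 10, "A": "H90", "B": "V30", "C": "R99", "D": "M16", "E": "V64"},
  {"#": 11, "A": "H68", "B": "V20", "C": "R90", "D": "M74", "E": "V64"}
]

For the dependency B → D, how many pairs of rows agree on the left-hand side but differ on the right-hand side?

0

B=V45: all 2 rows agree on D — 0 pairs.
B=V30: all 2 rows agree on D — 0 pairs.
B=V63: all 2 rows agree on D — 0 pairs.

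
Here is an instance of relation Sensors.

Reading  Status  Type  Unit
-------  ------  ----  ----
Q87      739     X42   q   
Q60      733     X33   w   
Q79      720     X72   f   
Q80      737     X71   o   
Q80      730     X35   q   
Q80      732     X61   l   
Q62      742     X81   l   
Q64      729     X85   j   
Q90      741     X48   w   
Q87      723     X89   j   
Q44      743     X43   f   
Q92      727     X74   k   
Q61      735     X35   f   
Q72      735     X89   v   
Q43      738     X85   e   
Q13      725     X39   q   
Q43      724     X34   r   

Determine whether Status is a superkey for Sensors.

Two distinct rows share Status=735, so Status does not determine every attribute — not a superkey.

No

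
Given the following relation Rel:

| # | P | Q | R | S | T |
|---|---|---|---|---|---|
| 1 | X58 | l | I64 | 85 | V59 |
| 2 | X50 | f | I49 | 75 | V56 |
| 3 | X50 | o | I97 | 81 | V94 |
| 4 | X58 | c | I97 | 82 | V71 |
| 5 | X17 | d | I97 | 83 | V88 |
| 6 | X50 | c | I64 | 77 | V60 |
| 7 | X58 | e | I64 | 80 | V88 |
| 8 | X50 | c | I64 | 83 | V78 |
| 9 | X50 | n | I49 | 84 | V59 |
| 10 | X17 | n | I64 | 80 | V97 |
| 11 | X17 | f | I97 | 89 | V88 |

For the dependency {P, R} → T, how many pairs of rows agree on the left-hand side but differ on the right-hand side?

3

(P=X58, R=I64): violating pairs (1,7) — 1 pair.
(P=X50, R=I49): violating pairs (2,9) — 1 pair.
(P=X17, R=I97): all 2 rows agree on T — 0 pairs.
(P=X50, R=I64): violating pairs (6,8) — 1 pair.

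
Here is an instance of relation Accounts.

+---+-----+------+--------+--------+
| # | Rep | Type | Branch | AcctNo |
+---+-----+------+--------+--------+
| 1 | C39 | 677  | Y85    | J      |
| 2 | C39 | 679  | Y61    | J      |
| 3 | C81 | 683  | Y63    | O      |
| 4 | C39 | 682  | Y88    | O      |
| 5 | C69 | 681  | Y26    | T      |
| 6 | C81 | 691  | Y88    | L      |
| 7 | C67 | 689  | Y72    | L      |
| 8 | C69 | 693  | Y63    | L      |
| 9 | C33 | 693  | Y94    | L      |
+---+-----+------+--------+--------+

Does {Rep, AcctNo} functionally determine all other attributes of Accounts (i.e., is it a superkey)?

No

Rows 1 and 2 have the same {Rep, AcctNo} value (Rep=C39, AcctNo=J) but are distinct tuples, so {Rep, AcctNo} does not determine every attribute — not a superkey.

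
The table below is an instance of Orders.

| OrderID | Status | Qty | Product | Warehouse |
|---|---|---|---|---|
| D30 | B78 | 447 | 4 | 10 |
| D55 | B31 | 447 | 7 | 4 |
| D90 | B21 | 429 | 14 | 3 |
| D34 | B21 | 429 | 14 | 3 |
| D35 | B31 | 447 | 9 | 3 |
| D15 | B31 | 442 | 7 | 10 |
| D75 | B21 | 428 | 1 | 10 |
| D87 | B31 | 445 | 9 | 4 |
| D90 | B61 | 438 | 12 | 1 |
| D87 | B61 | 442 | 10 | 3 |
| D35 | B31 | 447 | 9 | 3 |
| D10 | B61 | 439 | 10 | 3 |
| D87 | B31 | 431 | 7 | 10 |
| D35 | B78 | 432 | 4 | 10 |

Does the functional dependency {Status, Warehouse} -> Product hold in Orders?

No

(Status=B78, Warehouse=10): 2 rows → Product = 4, 4 ✓
(Status=B31, Warehouse=4): 2 rows → Product takes values {7, 9} — violation
(Status=B21, Warehouse=3): 2 rows → Product = 14, 14 ✓
(Status=B31, Warehouse=3): 2 rows → Product = 9, 9 ✓
(Status=B31, Warehouse=10): 2 rows → Product = 7, 7 ✓
(Status=B21, Warehouse=10): 1 row → Product = 1 ✓
(Status=B61, Warehouse=1): 1 row → Product = 12 ✓
(Status=B61, Warehouse=3): 2 rows → Product = 10, 10 ✓
Two rows agree on {Status, Warehouse} but differ on Product, so {Status, Warehouse} -> Product does not hold.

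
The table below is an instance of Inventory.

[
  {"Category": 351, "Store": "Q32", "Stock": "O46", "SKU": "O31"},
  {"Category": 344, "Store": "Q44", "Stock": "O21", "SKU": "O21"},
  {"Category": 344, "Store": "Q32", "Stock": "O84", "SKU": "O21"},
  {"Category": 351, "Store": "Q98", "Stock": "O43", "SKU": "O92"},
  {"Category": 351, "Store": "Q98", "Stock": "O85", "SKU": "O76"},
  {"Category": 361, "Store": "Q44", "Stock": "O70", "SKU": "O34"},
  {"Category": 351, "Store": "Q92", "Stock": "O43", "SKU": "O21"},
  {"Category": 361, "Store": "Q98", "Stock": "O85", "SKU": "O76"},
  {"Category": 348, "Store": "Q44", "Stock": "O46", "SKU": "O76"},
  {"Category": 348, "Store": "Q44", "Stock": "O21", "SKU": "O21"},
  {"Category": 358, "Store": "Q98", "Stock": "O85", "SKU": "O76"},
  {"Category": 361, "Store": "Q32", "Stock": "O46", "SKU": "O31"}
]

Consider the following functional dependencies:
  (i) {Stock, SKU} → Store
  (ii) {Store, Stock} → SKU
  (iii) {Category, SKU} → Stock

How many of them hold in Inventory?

2

(i) {Stock, SKU} → Store: every LHS value maps to a single RHS value — holds.
(ii) {Store, Stock} → SKU: every LHS value maps to a single RHS value — holds.
(iii) {Category, SKU} → Stock: (Category=344, SKU=O21): 2 rows → Stock takes values {O21, O84} — violation — fails.
2 of the 3 dependencies hold.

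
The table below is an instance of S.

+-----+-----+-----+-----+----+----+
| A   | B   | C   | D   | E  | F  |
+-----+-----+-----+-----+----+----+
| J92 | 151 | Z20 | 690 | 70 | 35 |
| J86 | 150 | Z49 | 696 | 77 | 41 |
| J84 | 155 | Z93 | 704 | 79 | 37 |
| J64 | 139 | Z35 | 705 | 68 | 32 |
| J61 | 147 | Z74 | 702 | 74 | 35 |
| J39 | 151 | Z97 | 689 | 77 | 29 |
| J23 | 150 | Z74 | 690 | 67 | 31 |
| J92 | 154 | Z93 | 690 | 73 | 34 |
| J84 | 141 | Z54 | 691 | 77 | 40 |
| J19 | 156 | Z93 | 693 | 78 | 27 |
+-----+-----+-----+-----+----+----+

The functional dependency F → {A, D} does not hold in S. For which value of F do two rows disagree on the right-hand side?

F=35: 2 rows → {A,D} takes values {(J92, 690), (J61, 702)} — violation
F=41: 1 row → {A,D} = (J86, 696) ✓
F=37: 1 row → {A,D} = (J84, 704) ✓
F=32: 1 row → {A,D} = (J64, 705) ✓
F=29: 1 row → {A,D} = (J39, 689) ✓
F=31: 1 row → {A,D} = (J23, 690) ✓
F=34: 1 row → {A,D} = (J92, 690) ✓
F=40: 1 row → {A,D} = (J84, 691) ✓
F=27: 1 row → {A,D} = (J19, 693) ✓
The only F value with inconsistent RHS is F=35.

35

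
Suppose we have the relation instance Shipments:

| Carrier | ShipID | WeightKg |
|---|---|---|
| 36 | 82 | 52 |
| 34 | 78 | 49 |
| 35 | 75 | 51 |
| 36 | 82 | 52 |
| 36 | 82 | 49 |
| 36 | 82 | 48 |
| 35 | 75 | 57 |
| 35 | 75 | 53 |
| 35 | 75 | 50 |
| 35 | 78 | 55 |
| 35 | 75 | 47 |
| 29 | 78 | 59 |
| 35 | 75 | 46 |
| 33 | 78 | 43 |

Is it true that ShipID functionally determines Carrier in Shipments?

ShipID=82: 4 rows → Carrier = 36, 36, 36, 36 ✓
ShipID=78: 4 rows → Carrier takes values {34, 35, 29, 33} — violation
ShipID=75: 6 rows → Carrier = 35, 35, 35, 35, 35, 35 ✓
Two rows agree on ShipID but differ on Carrier, so ShipID → Carrier does not hold.

No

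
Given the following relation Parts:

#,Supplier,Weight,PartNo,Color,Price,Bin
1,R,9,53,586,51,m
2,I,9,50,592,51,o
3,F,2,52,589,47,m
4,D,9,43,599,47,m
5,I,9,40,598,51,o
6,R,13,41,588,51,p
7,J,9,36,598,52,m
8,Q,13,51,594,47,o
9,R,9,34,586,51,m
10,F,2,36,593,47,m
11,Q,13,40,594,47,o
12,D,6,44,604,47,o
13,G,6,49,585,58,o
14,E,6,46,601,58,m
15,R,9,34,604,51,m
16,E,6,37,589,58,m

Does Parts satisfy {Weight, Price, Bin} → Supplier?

(Weight=9, Price=51, Bin=m): rows 1, 9, 15 → Supplier = R, R, R ✓
(Weight=9, Price=51, Bin=o): rows 2, 5 → Supplier = I, I ✓
(Weight=2, Price=47, Bin=m): rows 3, 10 → Supplier = F, F ✓
(Weight=9, Price=47, Bin=m): row 4 → Supplier = D ✓
(Weight=13, Price=51, Bin=p): row 6 → Supplier = R ✓
(Weight=9, Price=52, Bin=m): row 7 → Supplier = J ✓
(Weight=13, Price=47, Bin=o): rows 8, 11 → Supplier = Q, Q ✓
(Weight=6, Price=47, Bin=o): row 12 → Supplier = D ✓
(Weight=6, Price=58, Bin=o): row 13 → Supplier = G ✓
(Weight=6, Price=58, Bin=m): rows 14, 16 → Supplier = E, E ✓
Every {Weight, Price, Bin} value is associated with a single Supplier value, so {Weight, Price, Bin} → Supplier holds.

Yes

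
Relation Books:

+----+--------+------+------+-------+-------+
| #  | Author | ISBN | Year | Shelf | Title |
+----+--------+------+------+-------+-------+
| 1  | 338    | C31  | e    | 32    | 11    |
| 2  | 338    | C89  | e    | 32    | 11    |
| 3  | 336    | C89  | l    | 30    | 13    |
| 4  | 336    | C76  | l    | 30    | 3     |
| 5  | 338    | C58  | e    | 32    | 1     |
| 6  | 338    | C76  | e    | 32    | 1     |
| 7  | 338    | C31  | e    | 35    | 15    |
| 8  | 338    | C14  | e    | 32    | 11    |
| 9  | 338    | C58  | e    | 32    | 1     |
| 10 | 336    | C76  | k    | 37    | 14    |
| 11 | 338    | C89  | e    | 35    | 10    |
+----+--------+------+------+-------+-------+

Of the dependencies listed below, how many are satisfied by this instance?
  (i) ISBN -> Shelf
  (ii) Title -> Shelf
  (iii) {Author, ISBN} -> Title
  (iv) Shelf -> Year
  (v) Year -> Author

(i) ISBN -> Shelf: ISBN=C31: rows 1, 7 → Shelf takes values {32, 35} — violation; ISBN=C89: rows 2, 3, 11 → Shelf takes values {32, 30, 35} — violation; ISBN=C76: rows 4, 6, 10 → Shelf takes values {30, 32, 37} — violation — fails.
(ii) Title -> Shelf: every LHS value maps to a single RHS value — holds.
(iii) {Author, ISBN} -> Title: (Author=338, ISBN=C31): rows 1, 7 → Title takes values {11, 15} — violation; (Author=338, ISBN=C89): rows 2, 11 → Title takes values {11, 10} — violation; (Author=336, ISBN=C76): rows 4, 10 → Title takes values {3, 14} — violation — fails.
(iv) Shelf -> Year: every LHS value maps to a single RHS value — holds.
(v) Year -> Author: every LHS value maps to a single RHS value — holds.
3 of the 5 dependencies hold.

3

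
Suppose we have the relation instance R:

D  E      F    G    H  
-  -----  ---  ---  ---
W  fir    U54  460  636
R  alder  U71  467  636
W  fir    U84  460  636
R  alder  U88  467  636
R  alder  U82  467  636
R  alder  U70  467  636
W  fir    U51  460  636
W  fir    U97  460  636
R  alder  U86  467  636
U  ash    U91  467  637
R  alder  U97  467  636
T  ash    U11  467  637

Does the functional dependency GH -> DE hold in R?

No

(G=460, H=636): 4 rows → {D,E} = (W, fir), (W, fir), (W, fir), (W, fir) ✓
(G=467, H=636): 6 rows → {D,E} = (R, alder), (R, alder), (R, alder), (R, alder), (R, alder), (R, alder) ✓
(G=467, H=637): 2 rows → {D,E} takes values {(U, ash), (T, ash)} — violation
Two rows agree on GH but differ on DE, so GH -> DE does not hold.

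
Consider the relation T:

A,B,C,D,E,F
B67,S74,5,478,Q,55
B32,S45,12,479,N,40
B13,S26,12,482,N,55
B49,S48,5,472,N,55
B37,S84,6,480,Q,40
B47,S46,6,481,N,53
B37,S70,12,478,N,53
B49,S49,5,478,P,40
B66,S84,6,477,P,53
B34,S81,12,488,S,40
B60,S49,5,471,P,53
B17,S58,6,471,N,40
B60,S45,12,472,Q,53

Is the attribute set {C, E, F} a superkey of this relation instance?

All 13 rows have distinct {C, E, F} values, so {C, E, F} → (all attributes) holds and {C, E, F} is a superkey.

Yes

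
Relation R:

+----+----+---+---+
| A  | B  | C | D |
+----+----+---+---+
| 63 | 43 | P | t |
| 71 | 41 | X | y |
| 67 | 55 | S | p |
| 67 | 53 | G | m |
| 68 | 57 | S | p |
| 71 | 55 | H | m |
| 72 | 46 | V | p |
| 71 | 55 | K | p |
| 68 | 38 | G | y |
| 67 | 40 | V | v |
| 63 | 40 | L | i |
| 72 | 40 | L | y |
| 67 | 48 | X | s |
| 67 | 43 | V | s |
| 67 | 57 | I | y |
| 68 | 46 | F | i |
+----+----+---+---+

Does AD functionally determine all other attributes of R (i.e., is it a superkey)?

Two distinct rows share (A=67, D=s), so AD does not determine every attribute — not a superkey.

No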